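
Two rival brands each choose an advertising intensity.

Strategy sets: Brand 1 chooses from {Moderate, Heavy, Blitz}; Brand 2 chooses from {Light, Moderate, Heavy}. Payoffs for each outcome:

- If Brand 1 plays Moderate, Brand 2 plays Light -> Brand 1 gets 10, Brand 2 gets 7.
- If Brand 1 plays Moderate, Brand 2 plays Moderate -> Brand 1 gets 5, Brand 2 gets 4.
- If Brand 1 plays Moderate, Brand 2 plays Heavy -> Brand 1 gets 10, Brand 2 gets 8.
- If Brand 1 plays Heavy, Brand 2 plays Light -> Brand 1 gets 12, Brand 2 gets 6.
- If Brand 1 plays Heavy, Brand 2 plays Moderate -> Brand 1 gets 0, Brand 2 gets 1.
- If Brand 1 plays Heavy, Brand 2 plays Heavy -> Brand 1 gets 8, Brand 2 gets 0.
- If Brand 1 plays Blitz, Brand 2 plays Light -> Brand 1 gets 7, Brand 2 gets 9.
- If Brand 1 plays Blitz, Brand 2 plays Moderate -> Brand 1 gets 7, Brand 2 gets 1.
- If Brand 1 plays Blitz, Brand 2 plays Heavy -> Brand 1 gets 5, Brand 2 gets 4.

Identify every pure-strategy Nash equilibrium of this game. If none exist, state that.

Pure-strategy Nash equilibria: (Moderate, Heavy) and (Heavy, Light)

Brand 1 against Light: payoffs 10, 12, 7 → best response Heavy.
Brand 1 against Moderate: payoffs 5, 0, 7 → best response Blitz.
Brand 1 against Heavy: payoffs 10, 8, 5 → best response Moderate.
Brand 2 against Moderate: payoffs 7, 4, 8 → best response Heavy.
Brand 2 against Heavy: payoffs 6, 1, 0 → best response Light.
Brand 2 against Blitz: payoffs 9, 1, 4 → best response Light.
Mutual best responses: (Moderate, Heavy); (Heavy, Light).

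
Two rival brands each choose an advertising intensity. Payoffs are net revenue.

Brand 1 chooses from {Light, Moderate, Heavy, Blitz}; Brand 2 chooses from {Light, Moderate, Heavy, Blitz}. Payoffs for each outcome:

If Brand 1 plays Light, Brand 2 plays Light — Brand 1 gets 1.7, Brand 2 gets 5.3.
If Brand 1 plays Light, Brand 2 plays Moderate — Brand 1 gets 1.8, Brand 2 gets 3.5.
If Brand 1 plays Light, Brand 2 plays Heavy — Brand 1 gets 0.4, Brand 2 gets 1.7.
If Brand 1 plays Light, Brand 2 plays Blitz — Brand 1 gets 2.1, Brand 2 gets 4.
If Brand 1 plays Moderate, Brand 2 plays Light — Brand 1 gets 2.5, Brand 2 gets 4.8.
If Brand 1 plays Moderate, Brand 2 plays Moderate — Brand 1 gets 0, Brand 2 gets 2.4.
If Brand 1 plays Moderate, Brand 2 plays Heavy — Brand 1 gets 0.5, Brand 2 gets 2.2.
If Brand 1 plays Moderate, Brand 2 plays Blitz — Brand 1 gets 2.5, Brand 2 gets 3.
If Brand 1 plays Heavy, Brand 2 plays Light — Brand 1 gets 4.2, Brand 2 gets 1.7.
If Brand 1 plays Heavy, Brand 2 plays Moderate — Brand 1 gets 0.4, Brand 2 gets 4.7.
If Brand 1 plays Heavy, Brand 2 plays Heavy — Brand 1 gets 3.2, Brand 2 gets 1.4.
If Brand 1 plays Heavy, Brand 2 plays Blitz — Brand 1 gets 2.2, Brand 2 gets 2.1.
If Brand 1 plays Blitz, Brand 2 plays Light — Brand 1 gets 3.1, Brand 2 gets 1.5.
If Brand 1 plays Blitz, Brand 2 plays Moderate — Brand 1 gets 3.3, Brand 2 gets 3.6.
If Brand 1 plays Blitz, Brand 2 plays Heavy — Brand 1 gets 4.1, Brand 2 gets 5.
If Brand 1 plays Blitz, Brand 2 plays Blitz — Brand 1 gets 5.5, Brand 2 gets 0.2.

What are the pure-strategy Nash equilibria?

For each strategy profile, look for a profitable unilateral deviation.
(Light, Light): Brand 1 can switch to Moderate (1.7 → 2.5). Not NE.
(Light, Moderate): Brand 1 can switch to Blitz (1.8 → 3.3). Not NE.
(Light, Heavy): Brand 1 can switch to Moderate (0.4 → 0.5). Not NE.
(Light, Blitz): Brand 1 can switch to Moderate (2.1 → 2.5). Not NE.
(Moderate, Light): Brand 1 can switch to Heavy (2.5 → 4.2). Not NE.
(Moderate, Moderate): Brand 1 can switch to Light (0 → 1.8). Not NE.
(Moderate, Heavy): Brand 1 can switch to Heavy (0.5 → 3.2). Not NE.
(Moderate, Blitz): Brand 1 can switch to Blitz (2.5 → 5.5). Not NE.
(Heavy, Light): Brand 2 can switch to Moderate (1.7 → 4.7). Not NE.
(Heavy, Moderate): Brand 1 can switch to Light (0.4 → 1.8). Not NE.
(Heavy, Heavy): Brand 1 can switch to Blitz (3.2 → 4.1). Not NE.
(Heavy, Blitz): Brand 1 can switch to Moderate (2.2 → 2.5). Not NE.
(Blitz, Heavy): Brand 1 gets 4.1, best alternative 3.2; Brand 2 gets 5, best alternative 3.6. No profitable deviation — NE.
(The remaining 3 profiles each have a profitable deviation by the same check.)

(Blitz, Heavy)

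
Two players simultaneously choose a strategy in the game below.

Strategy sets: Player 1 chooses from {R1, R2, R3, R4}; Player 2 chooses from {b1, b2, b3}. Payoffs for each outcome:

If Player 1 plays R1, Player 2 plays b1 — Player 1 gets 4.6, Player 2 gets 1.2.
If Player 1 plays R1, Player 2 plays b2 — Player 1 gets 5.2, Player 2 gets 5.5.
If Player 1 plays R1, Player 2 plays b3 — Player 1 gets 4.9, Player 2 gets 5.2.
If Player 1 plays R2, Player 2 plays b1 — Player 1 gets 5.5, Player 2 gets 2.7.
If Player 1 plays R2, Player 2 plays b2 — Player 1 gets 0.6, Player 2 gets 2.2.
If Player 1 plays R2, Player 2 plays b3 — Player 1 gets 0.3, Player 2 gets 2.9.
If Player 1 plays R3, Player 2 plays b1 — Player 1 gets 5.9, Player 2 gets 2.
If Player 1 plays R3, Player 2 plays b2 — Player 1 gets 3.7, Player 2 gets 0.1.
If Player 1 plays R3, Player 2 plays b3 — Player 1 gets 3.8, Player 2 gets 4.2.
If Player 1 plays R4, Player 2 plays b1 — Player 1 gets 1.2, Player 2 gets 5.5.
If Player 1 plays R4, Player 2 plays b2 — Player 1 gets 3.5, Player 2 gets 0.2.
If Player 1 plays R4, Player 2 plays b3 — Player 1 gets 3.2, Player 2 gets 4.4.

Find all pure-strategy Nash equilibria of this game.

(R1, b2)

Player 1 against b1: payoffs 4.6, 5.5, 5.9, 1.2 → best response R3.
Player 1 against b2: payoffs 5.2, 0.6, 3.7, 3.5 → best response R1.
Player 1 against b3: payoffs 4.9, 0.3, 3.8, 3.2 → best response R1.
Player 2 against R1: payoffs 1.2, 5.5, 5.2 → best response b2.
Player 2 against R2: payoffs 2.7, 2.2, 2.9 → best response b3.
Player 2 against R3: payoffs 2, 0.1, 4.2 → best response b3.
Player 2 against R4: payoffs 5.5, 0.2, 4.4 → best response b1.
Mutual best responses: (R1, b2).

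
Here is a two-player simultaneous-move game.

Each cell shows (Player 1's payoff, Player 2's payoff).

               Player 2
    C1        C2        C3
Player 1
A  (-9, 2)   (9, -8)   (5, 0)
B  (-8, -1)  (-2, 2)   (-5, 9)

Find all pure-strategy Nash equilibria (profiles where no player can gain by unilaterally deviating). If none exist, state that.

This game has no pure Nash equilibrium.

Check each profile: it is a Nash equilibrium iff no player can strictly gain by switching unilaterally.
(A, C1): Player 1 can switch to B (-9 → -8). Not NE.
(A, C2): Player 2 can switch to C1 (-8 → 2). Not NE.
(A, C3): Player 2 can switch to C1 (0 → 2). Not NE.
(B, C1): Player 2 can switch to C2 (-1 → 2). Not NE.
(B, C2): Player 1 can switch to A (-2 → 9). Not NE.
(B, C3): Player 1 can switch to A (-5 → 5). Not NE.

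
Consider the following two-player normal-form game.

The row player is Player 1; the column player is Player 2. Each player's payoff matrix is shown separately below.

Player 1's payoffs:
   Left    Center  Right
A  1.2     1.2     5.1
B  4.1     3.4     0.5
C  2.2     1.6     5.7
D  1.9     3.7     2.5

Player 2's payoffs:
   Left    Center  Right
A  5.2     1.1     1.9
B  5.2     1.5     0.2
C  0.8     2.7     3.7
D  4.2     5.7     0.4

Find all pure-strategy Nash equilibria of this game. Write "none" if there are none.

Pure-strategy Nash equilibria: (B, Left); (C, Right); (D, Center)

For each player, find the best response to each opponent profile; mutual best responses are the pure NE.
Player 1 against Left: payoffs 1.2, 4.1, 2.2, 1.9 → best response B.
Player 1 against Center: payoffs 1.2, 3.4, 1.6, 3.7 → best response D.
Player 1 against Right: payoffs 5.1, 0.5, 5.7, 2.5 → best response C.
Player 2 against A: payoffs 5.2, 1.1, 1.9 → best response Left.
Player 2 against B: payoffs 5.2, 1.5, 0.2 → best response Left.
Player 2 against C: payoffs 0.8, 2.7, 3.7 → best response Right.
Player 2 against D: payoffs 4.2, 5.7, 0.4 → best response Center.
Mutual best responses: (B, Left); (C, Right); (D, Center).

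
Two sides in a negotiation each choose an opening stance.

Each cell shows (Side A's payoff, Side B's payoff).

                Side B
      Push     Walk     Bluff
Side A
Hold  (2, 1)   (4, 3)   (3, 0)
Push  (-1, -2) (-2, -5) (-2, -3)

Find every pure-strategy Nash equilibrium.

The unique pure-strategy Nash equilibrium is (Hold, Walk).

Side A against Push: payoffs 2, -1 → best response Hold.
Side A against Walk: payoffs 4, -2 → best response Hold.
Side A against Bluff: payoffs 3, -2 → best response Hold.
Side B against Hold: payoffs 1, 3, 0 → best response Walk.
Side B against Push: payoffs -2, -5, -3 → best response Push.
Mutual best responses: (Hold, Walk).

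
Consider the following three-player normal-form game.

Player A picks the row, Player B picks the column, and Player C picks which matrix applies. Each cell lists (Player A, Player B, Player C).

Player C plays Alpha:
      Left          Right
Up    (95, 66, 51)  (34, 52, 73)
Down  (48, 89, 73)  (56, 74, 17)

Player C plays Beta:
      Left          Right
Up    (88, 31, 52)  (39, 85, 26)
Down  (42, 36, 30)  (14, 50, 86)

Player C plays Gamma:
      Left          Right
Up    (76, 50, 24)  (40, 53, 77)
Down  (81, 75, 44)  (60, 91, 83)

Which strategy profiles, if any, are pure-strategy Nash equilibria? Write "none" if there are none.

Player A against (Left, Alpha): payoffs 95, 48 → best response Up.
Player A against (Left, Beta): payoffs 88, 42 → best response Up.
Player A against (Left, Gamma): payoffs 76, 81 → best response Down.
Player A against (Right, Alpha): payoffs 34, 56 → best response Down.
Player A against (Right, Beta): payoffs 39, 14 → best response Up.
Player A against (Right, Gamma): payoffs 40, 60 → best response Down.
Player B against (Up, Alpha): payoffs 66, 52 → best response Left.
Player B against (Up, Beta): payoffs 31, 85 → best response Right.
Player B against (Up, Gamma): payoffs 50, 53 → best response Right.
Player B against (Down, Alpha): payoffs 89, 74 → best response Left.
Player B against (Down, Beta): payoffs 36, 50 → best response Right.
Player B against (Down, Gamma): payoffs 75, 91 → best response Right.
Player C against (Up, Left): payoffs 51, 52, 24 → best response Beta.
Player C against (Up, Right): payoffs 73, 26, 77 → best response Gamma.
Player C against (Down, Left): payoffs 73, 30, 44 → best response Alpha.
Player C against (Down, Right): payoffs 17, 86, 83 → best response Beta.
No profile is a mutual best response for all players.

No pure-strategy Nash equilibrium.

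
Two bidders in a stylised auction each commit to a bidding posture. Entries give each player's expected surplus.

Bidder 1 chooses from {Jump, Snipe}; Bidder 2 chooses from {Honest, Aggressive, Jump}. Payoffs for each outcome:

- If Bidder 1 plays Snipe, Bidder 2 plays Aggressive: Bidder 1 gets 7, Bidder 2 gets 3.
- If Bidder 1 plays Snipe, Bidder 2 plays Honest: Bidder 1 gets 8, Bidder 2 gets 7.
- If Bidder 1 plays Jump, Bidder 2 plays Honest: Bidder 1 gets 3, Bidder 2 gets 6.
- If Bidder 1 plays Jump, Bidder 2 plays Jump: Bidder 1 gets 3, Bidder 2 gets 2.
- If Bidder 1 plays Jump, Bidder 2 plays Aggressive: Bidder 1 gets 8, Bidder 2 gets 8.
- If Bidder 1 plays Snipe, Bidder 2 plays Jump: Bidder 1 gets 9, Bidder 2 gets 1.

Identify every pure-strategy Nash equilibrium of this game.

Pure-strategy Nash equilibria: (Jump, Aggressive); (Snipe, Honest)

(Jump, Honest): Bidder 1 can switch to Snipe (3 → 8). Not NE.
(Jump, Aggressive): Bidder 1 gets 8, best alternative 7; Bidder 2 gets 8, best alternative 6. No profitable deviation — NE.
(Jump, Jump): Bidder 1 can switch to Snipe (3 → 9). Not NE.
(Snipe, Honest): Bidder 1 gets 8, best alternative 3; Bidder 2 gets 7, best alternative 3. No profitable deviation — NE.
(Snipe, Aggressive): Bidder 1 can switch to Jump (7 → 8). Not NE.
(Snipe, Jump): Bidder 2 can switch to Honest (1 → 7). Not NE.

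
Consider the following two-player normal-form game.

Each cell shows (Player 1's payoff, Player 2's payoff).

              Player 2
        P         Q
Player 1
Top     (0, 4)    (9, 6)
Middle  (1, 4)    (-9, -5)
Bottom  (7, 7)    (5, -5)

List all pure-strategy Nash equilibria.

Player 1 against P: payoffs 0, 1, 7 → best response Bottom.
Player 1 against Q: payoffs 9, -9, 5 → best response Top.
Player 2 against Top: payoffs 4, 6 → best response Q.
Player 2 against Middle: payoffs 4, -5 → best response P.
Player 2 against Bottom: payoffs 7, -5 → best response P.
Mutual best responses: (Top, Q); (Bottom, P).

The pure Nash equilibria are (Top, Q); (Bottom, P).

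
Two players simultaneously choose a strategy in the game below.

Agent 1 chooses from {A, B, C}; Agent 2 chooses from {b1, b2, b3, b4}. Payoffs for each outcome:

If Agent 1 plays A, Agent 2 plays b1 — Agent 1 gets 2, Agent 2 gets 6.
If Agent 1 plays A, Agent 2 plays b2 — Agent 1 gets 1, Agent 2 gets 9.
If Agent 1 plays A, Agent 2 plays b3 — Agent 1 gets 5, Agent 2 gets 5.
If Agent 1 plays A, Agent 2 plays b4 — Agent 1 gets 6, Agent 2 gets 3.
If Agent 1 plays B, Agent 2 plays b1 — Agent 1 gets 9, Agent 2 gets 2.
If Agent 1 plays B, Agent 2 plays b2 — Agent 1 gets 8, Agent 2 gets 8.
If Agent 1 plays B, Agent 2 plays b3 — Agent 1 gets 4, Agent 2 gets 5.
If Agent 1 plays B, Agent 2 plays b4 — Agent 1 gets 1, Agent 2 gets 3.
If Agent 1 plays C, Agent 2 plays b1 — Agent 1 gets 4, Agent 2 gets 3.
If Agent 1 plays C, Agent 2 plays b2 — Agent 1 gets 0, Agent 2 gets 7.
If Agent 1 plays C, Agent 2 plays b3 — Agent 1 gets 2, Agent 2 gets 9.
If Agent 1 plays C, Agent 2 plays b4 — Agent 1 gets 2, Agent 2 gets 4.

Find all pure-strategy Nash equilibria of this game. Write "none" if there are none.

The unique pure-strategy Nash equilibrium is (B, b2).

Agent 1 against b1: payoffs 2, 9, 4 → best response B.
Agent 1 against b2: payoffs 1, 8, 0 → best response B.
Agent 1 against b3: payoffs 5, 4, 2 → best response A.
Agent 1 against b4: payoffs 6, 1, 2 → best response A.
Agent 2 against A: payoffs 6, 9, 5, 3 → best response b2.
Agent 2 against B: payoffs 2, 8, 5, 3 → best response b2.
Agent 2 against C: payoffs 3, 7, 9, 4 → best response b3.
Mutual best responses: (B, b2).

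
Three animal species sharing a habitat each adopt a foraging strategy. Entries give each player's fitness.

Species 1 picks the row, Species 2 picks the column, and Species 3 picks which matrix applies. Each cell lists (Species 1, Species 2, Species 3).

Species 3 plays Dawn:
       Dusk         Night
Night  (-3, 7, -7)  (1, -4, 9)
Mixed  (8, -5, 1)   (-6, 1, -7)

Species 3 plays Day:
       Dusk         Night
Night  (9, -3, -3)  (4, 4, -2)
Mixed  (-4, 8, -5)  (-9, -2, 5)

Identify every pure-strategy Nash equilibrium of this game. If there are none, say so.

Species 1 against (Dusk, Dawn): payoffs -3, 8 → best response Mixed.
Species 1 against (Dusk, Day): payoffs 9, -4 → best response Night.
Species 1 against (Night, Dawn): payoffs 1, -6 → best response Night.
Species 1 against (Night, Day): payoffs 4, -9 → best response Night.
Species 2 against (Night, Dawn): payoffs 7, -4 → best response Dusk.
Species 2 against (Night, Day): payoffs -3, 4 → best response Night.
Species 2 against (Mixed, Dawn): payoffs -5, 1 → best response Night.
Species 2 against (Mixed, Day): payoffs 8, -2 → best response Dusk.
Species 3 against (Night, Dusk): payoffs -7, -3 → best response Day.
Species 3 against (Night, Night): payoffs 9, -2 → best response Dawn.
Species 3 against (Mixed, Dusk): payoffs 1, -5 → best response Dawn.
Species 3 against (Mixed, Night): payoffs -7, 5 → best response Day.
No profile is a mutual best response for all players.

No pure-strategy Nash equilibrium.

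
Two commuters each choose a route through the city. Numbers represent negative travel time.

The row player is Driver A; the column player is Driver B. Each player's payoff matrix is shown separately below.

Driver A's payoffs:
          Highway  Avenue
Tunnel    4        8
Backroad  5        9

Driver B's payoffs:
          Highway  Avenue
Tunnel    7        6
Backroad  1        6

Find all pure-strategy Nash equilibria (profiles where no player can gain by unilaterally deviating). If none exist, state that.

The unique pure-strategy Nash equilibrium is (Backroad, Avenue).

(Tunnel, Highway): Driver A can switch to Backroad (4 → 5). Not NE.
(Tunnel, Avenue): Driver A can switch to Backroad (8 → 9). Not NE.
(Backroad, Highway): Driver B can switch to Avenue (1 → 6). Not NE.
(Backroad, Avenue): Driver A gets 9, best alternative 8; Driver B gets 6, best alternative 1. No profitable deviation — NE.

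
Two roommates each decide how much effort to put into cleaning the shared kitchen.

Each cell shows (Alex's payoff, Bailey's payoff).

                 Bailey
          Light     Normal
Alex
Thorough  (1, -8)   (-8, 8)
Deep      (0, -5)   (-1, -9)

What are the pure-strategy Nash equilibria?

Check each profile: it is a Nash equilibrium iff no player can strictly gain by switching unilaterally.
(Thorough, Light): Bailey can switch to Normal (-8 → 8). Not NE.
(Thorough, Normal): Alex can switch to Deep (-8 → -1). Not NE.
(Deep, Light): Alex can switch to Thorough (0 → 1). Not NE.
(Deep, Normal): Bailey can switch to Light (-9 → -5). Not NE.

This game has no pure Nash equilibrium.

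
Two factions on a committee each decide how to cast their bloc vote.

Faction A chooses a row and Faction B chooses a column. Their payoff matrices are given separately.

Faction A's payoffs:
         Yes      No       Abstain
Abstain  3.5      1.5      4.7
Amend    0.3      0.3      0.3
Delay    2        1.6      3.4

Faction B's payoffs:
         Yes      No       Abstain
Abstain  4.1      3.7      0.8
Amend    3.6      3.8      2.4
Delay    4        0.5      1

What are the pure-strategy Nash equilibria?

For each strategy profile, look for a profitable unilateral deviation.
(Abstain, Yes): Faction A gets 3.5, best alternative 2; Faction B gets 4.1, best alternative 3.7. No profitable deviation — NE.
(Abstain, No): Faction A can switch to Delay (1.5 → 1.6). Not NE.
(Abstain, Abstain): Faction B can switch to Yes (0.8 → 4.1). Not NE.
(Amend, Yes): Faction A can switch to Abstain (0.3 → 3.5). Not NE.
(Amend, No): Faction A can switch to Abstain (0.3 → 1.5). Not NE.
(Amend, Abstain): Faction A can switch to Abstain (0.3 → 4.7). Not NE.
(Delay, Yes): Faction A can switch to Abstain (2 → 3.5). Not NE.
(Delay, No): Faction B can switch to Yes (0.5 → 4). Not NE.
(Delay, Abstain): Faction A can switch to Abstain (3.4 → 4.7). Not NE.

(Abstain, Yes)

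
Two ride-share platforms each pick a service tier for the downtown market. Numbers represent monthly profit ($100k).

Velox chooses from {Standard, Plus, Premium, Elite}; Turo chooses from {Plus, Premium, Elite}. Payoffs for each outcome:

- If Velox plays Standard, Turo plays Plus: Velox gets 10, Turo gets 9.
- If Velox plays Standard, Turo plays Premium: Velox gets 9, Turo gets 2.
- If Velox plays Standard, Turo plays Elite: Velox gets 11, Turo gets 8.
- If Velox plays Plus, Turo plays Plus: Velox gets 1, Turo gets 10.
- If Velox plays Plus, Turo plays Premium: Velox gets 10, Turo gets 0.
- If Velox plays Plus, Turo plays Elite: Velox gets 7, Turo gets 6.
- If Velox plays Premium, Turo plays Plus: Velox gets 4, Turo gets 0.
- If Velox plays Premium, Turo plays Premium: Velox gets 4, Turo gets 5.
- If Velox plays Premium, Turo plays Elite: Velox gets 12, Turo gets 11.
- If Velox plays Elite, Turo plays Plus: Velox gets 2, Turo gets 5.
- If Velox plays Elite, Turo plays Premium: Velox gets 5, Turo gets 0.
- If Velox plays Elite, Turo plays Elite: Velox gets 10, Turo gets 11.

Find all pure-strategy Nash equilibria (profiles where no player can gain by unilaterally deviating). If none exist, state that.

Velox against Plus: payoffs 10, 1, 4, 2 → best response Standard.
Velox against Premium: payoffs 9, 10, 4, 5 → best response Plus.
Velox against Elite: payoffs 11, 7, 12, 10 → best response Premium.
Turo against Standard: payoffs 9, 2, 8 → best response Plus.
Turo against Plus: payoffs 10, 0, 6 → best response Plus.
Turo against Premium: payoffs 0, 5, 11 → best response Elite.
Turo against Elite: payoffs 5, 0, 11 → best response Elite.
Mutual best responses: (Standard, Plus); (Premium, Elite).

(Standard, Plus); (Premium, Elite)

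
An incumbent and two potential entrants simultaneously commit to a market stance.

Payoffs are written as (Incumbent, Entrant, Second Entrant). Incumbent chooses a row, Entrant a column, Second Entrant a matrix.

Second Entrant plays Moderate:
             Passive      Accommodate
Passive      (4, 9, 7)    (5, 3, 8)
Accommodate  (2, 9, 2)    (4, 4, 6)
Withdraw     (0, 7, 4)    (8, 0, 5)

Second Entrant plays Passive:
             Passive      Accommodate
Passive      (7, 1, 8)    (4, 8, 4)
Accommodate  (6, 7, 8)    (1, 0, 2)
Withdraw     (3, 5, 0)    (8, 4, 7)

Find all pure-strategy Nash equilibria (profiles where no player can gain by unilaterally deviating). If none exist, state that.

Incumbent against (Passive, Moderate): payoffs 4, 2, 0 → best response Passive.
Incumbent against (Passive, Passive): payoffs 7, 6, 3 → best response Passive.
Incumbent against (Accommodate, Moderate): payoffs 5, 4, 8 → best response Withdraw.
Incumbent against (Accommodate, Passive): payoffs 4, 1, 8 → best response Withdraw.
Entrant against (Passive, Moderate): payoffs 9, 3 → best response Passive.
Entrant against (Passive, Passive): payoffs 1, 8 → best response Accommodate.
Entrant against (Accommodate, Moderate): payoffs 9, 4 → best response Passive.
Entrant against (Accommodate, Passive): payoffs 7, 0 → best response Passive.
Entrant against (Withdraw, Moderate): payoffs 7, 0 → best response Passive.
Entrant against (Withdraw, Passive): payoffs 5, 4 → best response Passive.
Second Entrant against (Passive, Passive): payoffs 7, 8 → best response Passive.
Second Entrant against (Passive, Accommodate): payoffs 8, 4 → best response Moderate.
Second Entrant against (Accommodate, Passive): payoffs 2, 8 → best response Passive.
Second Entrant against (Accommodate, Accommodate): payoffs 6, 2 → best response Moderate.
Second Entrant against (Withdraw, Passive): payoffs 4, 0 → best response Moderate.
Second Entrant against (Withdraw, Accommodate): payoffs 5, 7 → best response Passive.
No profile is a mutual best response for all players.

No pure-strategy Nash equilibrium.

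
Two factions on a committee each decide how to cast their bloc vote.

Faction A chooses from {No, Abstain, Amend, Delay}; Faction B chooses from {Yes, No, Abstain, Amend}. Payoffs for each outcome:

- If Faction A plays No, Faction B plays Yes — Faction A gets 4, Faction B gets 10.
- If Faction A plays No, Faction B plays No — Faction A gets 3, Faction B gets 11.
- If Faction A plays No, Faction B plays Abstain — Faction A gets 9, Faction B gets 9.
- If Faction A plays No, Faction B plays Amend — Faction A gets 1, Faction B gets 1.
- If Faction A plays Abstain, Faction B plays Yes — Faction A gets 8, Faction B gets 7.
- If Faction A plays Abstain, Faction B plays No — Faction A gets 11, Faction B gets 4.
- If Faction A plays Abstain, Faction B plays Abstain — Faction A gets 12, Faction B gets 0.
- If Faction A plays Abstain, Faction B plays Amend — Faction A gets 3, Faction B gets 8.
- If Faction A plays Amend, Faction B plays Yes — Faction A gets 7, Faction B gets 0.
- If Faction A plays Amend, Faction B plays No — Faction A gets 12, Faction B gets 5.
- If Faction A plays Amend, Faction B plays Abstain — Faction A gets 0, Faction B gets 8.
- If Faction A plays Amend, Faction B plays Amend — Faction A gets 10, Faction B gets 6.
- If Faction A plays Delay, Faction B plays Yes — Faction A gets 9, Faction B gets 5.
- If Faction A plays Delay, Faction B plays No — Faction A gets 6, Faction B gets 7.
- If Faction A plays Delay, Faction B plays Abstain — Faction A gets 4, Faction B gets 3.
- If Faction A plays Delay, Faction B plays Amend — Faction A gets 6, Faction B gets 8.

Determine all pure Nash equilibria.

Mark each player's best response to every combination of opponents' strategies; a profile where every player is best-responding is a pure Nash equilibrium.
Faction A against Yes: payoffs 4, 8, 7, 9 → best response Delay.
Faction A against No: payoffs 3, 11, 12, 6 → best response Amend.
Faction A against Abstain: payoffs 9, 12, 0, 4 → best response Abstain.
Faction A against Amend: payoffs 1, 3, 10, 6 → best response Amend.
Faction B against No: payoffs 10, 11, 9, 1 → best response No.
Faction B against Abstain: payoffs 7, 4, 0, 8 → best response Amend.
Faction B against Amend: payoffs 0, 5, 8, 6 → best response Abstain.
Faction B against Delay: payoffs 5, 7, 3, 8 → best response Amend.
No profile is a mutual best response for all players.

none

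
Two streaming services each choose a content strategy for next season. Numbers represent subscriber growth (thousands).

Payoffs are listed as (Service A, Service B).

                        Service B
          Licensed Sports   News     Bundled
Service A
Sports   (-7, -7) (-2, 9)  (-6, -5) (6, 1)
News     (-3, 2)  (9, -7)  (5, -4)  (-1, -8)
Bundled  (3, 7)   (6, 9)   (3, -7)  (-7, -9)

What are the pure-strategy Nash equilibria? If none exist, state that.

No pure-strategy Nash equilibrium.

Mark each player's best response to every combination of opponents' strategies; a profile where every player is best-responding is a pure Nash equilibrium.
Service A against Licensed: payoffs -7, -3, 3 → best response Bundled.
Service A against Sports: payoffs -2, 9, 6 → best response News.
Service A against News: payoffs -6, 5, 3 → best response News.
Service A against Bundled: payoffs 6, -1, -7 → best response Sports.
Service B against Sports: payoffs -7, 9, -5, 1 → best response Sports.
Service B against News: payoffs 2, -7, -4, -8 → best response Licensed.
Service B against Bundled: payoffs 7, 9, -7, -9 → best response Sports.
No profile is a mutual best response for all players.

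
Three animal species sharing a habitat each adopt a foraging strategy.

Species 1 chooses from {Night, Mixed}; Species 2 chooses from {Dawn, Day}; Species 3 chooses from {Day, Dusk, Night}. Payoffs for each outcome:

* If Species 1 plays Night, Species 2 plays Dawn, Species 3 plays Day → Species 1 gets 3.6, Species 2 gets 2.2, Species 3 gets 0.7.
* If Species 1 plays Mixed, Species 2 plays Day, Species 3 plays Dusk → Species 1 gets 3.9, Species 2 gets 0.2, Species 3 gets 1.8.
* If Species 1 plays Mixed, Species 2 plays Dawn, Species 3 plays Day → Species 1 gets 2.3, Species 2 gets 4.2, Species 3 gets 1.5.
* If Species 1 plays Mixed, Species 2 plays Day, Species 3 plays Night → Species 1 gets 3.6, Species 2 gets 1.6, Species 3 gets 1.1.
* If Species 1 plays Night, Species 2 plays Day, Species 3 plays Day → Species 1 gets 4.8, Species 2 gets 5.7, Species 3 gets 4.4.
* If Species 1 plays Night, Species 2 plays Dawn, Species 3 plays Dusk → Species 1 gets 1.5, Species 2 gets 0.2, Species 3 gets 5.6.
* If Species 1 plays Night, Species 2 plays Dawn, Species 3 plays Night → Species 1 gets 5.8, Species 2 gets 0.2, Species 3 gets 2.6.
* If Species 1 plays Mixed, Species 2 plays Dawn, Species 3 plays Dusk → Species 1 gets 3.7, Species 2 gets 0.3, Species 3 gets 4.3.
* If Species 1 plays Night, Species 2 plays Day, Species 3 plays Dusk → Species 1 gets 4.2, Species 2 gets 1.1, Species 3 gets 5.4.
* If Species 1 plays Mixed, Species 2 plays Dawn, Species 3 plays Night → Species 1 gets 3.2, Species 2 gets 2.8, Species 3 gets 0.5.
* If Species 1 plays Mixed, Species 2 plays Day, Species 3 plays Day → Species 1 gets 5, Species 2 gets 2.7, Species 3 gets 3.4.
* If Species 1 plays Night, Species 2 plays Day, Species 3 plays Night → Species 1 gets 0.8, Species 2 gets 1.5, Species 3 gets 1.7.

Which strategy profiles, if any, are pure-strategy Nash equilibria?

Mark each player's best response to every combination of opponents' strategies; a profile where every player is best-responding is a pure Nash equilibrium.
Species 1 against (Dawn, Day): payoffs 3.6, 2.3 → best response Night.
Species 1 against (Dawn, Dusk): payoffs 1.5, 3.7 → best response Mixed.
Species 1 against (Dawn, Night): payoffs 5.8, 3.2 → best response Night.
Species 1 against (Day, Day): payoffs 4.8, 5 → best response Mixed.
Species 1 against (Day, Dusk): payoffs 4.2, 3.9 → best response Night.
Species 1 against (Day, Night): payoffs 0.8, 3.6 → best response Mixed.
Species 2 against (Night, Day): payoffs 2.2, 5.7 → best response Day.
Species 2 against (Night, Dusk): payoffs 0.2, 1.1 → best response Day.
Species 2 against (Night, Night): payoffs 0.2, 1.5 → best response Day.
Species 2 against (Mixed, Day): payoffs 4.2, 2.7 → best response Dawn.
Species 2 against (Mixed, Dusk): payoffs 0.3, 0.2 → best response Dawn.
Species 2 against (Mixed, Night): payoffs 2.8, 1.6 → best response Dawn.
Species 3 against (Night, Dawn): payoffs 0.7, 5.6, 2.6 → best response Dusk.
Species 3 against (Night, Day): payoffs 4.4, 5.4, 1.7 → best response Dusk.
Species 3 against (Mixed, Dawn): payoffs 1.5, 4.3, 0.5 → best response Dusk.
Species 3 against (Mixed, Day): payoffs 3.4, 1.8, 1.1 → best response Day.
Mutual best responses: (Night, Day, Dusk); (Mixed, Dawn, Dusk).

Pure-strategy Nash equilibria: (Night, Day, Dusk) and (Mixed, Dawn, Dusk)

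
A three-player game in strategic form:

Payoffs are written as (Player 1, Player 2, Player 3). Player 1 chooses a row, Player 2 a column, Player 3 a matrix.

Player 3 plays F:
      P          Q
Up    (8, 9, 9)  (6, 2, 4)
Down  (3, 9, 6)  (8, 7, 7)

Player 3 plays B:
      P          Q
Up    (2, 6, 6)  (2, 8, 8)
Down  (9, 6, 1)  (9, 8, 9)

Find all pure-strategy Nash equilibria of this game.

(Up, P, F) and (Down, Q, B)

Player 1 against (P, F): payoffs 8, 3 → best response Up.
Player 1 against (P, B): payoffs 2, 9 → best response Down.
Player 1 against (Q, F): payoffs 6, 8 → best response Down.
Player 1 against (Q, B): payoffs 2, 9 → best response Down.
Player 2 against (Up, F): payoffs 9, 2 → best response P.
Player 2 against (Up, B): payoffs 6, 8 → best response Q.
Player 2 against (Down, F): payoffs 9, 7 → best response P.
Player 2 against (Down, B): payoffs 6, 8 → best response Q.
Player 3 against (Up, P): payoffs 9, 6 → best response F.
Player 3 against (Up, Q): payoffs 4, 8 → best response B.
Player 3 against (Down, P): payoffs 6, 1 → best response F.
Player 3 against (Down, Q): payoffs 7, 9 → best response B.
Mutual best responses: (Up, P, F); (Down, Q, B).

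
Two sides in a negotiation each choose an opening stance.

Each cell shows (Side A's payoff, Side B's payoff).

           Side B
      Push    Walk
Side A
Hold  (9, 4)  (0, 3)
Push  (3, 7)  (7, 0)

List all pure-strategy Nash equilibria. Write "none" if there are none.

The unique pure-strategy Nash equilibrium is (Hold, Push).

(Hold, Push): Side A gets 9, best alternative 3; Side B gets 4, best alternative 3. No profitable deviation — NE.
(Hold, Walk): Side A can switch to Push (0 → 7). Not NE.
(Push, Push): Side A can switch to Hold (3 → 9). Not NE.
(Push, Walk): Side B can switch to Push (0 → 7). Not NE.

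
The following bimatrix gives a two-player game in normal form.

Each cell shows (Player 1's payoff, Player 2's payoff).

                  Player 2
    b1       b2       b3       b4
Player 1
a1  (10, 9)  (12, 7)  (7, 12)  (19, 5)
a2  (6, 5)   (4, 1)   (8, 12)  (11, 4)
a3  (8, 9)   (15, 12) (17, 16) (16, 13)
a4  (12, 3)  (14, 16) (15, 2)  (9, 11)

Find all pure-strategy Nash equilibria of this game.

(a3, b3)

Player 1 against b1: payoffs 10, 6, 8, 12 → best response a4.
Player 1 against b2: payoffs 12, 4, 15, 14 → best response a3.
Player 1 against b3: payoffs 7, 8, 17, 15 → best response a3.
Player 1 against b4: payoffs 19, 11, 16, 9 → best response a1.
Player 2 against a1: payoffs 9, 7, 12, 5 → best response b3.
Player 2 against a2: payoffs 5, 1, 12, 4 → best response b3.
Player 2 against a3: payoffs 9, 12, 16, 13 → best response b3.
Player 2 against a4: payoffs 3, 16, 2, 11 → best response b2.
Mutual best responses: (a3, b3).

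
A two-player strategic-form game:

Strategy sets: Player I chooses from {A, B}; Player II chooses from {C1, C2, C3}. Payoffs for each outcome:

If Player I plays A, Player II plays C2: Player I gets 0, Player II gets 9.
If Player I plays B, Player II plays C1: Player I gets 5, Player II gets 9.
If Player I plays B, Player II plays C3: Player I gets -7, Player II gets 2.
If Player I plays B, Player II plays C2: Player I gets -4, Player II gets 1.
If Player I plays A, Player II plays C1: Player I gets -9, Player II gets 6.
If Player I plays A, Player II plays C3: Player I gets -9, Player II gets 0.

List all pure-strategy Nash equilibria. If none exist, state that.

(A, C2); (B, C1)

(A, C1): Player I can switch to B (-9 → 5). Not NE.
(A, C2): Player I gets 0, best alternative -4; Player II gets 9, best alternative 6. No profitable deviation — NE.
(A, C3): Player I can switch to B (-9 → -7). Not NE.
(B, C1): Player I gets 5, best alternative -9; Player II gets 9, best alternative 2. No profitable deviation — NE.
(B, C2): Player I can switch to A (-4 → 0). Not NE.
(B, C3): Player II can switch to C1 (2 → 9). Not NE.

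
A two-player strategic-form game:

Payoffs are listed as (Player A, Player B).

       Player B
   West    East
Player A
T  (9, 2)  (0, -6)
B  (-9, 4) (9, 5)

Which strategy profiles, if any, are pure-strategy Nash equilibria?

Player A against West: payoffs 9, -9 → best response T.
Player A against East: payoffs 0, 9 → best response B.
Player B against T: payoffs 2, -6 → best response West.
Player B against B: payoffs 4, 5 → best response East.
Mutual best responses: (T, West); (B, East).

Pure-strategy Nash equilibria: (T, West); (B, East)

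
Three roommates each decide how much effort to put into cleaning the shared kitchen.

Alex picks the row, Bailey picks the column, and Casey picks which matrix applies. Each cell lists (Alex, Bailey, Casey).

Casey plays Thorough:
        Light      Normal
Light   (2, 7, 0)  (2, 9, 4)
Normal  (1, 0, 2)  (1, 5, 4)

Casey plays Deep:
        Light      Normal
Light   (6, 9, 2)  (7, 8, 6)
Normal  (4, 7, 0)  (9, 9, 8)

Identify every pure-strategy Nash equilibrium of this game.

(Light, Light, Thorough): Bailey can switch to Normal (7 → 9). Not NE.
(Light, Light, Deep): Alex gets 6, best alternative 4; Bailey gets 9, best alternative 8; Casey gets 2, best alternative 0. No profitable deviation — NE.
(Light, Normal, Thorough): Casey can switch to Deep (4 → 6). Not NE.
(Light, Normal, Deep): Alex can switch to Normal (7 → 9). Not NE.
(Normal, Light, Thorough): Alex can switch to Light (1 → 2). Not NE.
(Normal, Light, Deep): Alex can switch to Light (4 → 6). Not NE.
(Normal, Normal, Thorough): Alex can switch to Light (1 → 2). Not NE.
(Normal, Normal, Deep): Alex gets 9, best alternative 7; Bailey gets 9, best alternative 7; Casey gets 8, best alternative 4. No profitable deviation — NE.

(Light, Light, Deep) and (Normal, Normal, Deep)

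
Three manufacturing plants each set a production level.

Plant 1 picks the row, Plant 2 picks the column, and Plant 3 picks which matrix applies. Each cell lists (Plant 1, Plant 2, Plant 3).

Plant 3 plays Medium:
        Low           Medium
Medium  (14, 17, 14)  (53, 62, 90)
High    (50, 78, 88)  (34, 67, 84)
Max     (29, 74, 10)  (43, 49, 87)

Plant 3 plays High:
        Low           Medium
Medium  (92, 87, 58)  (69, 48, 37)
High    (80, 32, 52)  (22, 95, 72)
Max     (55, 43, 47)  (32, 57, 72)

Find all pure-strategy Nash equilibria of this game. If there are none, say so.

Pure-strategy Nash equilibria: (Medium, Low, High); (Medium, Medium, Medium); (High, Low, Medium)

(Medium, Low, Medium): Plant 1 can switch to High (14 → 50). Not NE.
(Medium, Low, High): Plant 1 gets 92, best alternative 80; Plant 2 gets 87, best alternative 48; Plant 3 gets 58, best alternative 14. No profitable deviation — NE.
(Medium, Medium, Medium): Plant 1 gets 53, best alternative 43; Plant 2 gets 62, best alternative 17; Plant 3 gets 90, best alternative 37. No profitable deviation — NE.
(Medium, Medium, High): Plant 2 can switch to Low (48 → 87). Not NE.
(High, Low, Medium): Plant 1 gets 50, best alternative 29; Plant 2 gets 78, best alternative 67; Plant 3 gets 88, best alternative 52. No profitable deviation — NE.
(High, Low, High): Plant 1 can switch to Medium (80 → 92). Not NE.
(High, Medium, Medium): Plant 1 can switch to Medium (34 → 53). Not NE.
(High, Medium, High): Plant 1 can switch to Medium (22 → 69). Not NE.
(Max, Low, Medium): Plant 1 can switch to High (29 → 50). Not NE.
(Max, Low, High): Plant 1 can switch to Medium (55 → 92). Not NE.
(Max, Medium, Medium): Plant 1 can switch to Medium (43 → 53). Not NE.
(The remaining 1 profile has a profitable deviation by the same check.)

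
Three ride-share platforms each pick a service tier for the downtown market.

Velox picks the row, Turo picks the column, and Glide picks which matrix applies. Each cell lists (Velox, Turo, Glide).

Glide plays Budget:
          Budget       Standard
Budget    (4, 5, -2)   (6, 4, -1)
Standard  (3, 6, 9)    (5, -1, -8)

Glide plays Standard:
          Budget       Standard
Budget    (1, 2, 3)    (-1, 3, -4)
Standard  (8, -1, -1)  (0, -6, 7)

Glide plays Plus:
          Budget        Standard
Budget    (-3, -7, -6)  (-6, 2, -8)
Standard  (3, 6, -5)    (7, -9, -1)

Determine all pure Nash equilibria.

No pure-strategy Nash equilibrium.

Check each profile: it is a Nash equilibrium iff no player can strictly gain by switching unilaterally.
(Budget, Budget, Budget): Glide can switch to Standard (-2 → 3). Not NE.
(Budget, Budget, Standard): Velox can switch to Standard (1 → 8). Not NE.
(Budget, Budget, Plus): Velox can switch to Standard (-3 → 3). Not NE.
(Budget, Standard, Budget): Turo can switch to Budget (4 → 5). Not NE.
(Budget, Standard, Standard): Velox can switch to Standard (-1 → 0). Not NE.
(Budget, Standard, Plus): Velox can switch to Standard (-6 → 7). Not NE.
(Standard, Budget, Budget): Velox can switch to Budget (3 → 4). Not NE.
(Standard, Budget, Standard): Glide can switch to Budget (-1 → 9). Not NE.
(Standard, Budget, Plus): Glide can switch to Budget (-5 → 9). Not NE.
(Standard, Standard, Budget): Velox can switch to Budget (5 → 6). Not NE.
(The remaining 2 profiles each have a profitable deviation by the same check.)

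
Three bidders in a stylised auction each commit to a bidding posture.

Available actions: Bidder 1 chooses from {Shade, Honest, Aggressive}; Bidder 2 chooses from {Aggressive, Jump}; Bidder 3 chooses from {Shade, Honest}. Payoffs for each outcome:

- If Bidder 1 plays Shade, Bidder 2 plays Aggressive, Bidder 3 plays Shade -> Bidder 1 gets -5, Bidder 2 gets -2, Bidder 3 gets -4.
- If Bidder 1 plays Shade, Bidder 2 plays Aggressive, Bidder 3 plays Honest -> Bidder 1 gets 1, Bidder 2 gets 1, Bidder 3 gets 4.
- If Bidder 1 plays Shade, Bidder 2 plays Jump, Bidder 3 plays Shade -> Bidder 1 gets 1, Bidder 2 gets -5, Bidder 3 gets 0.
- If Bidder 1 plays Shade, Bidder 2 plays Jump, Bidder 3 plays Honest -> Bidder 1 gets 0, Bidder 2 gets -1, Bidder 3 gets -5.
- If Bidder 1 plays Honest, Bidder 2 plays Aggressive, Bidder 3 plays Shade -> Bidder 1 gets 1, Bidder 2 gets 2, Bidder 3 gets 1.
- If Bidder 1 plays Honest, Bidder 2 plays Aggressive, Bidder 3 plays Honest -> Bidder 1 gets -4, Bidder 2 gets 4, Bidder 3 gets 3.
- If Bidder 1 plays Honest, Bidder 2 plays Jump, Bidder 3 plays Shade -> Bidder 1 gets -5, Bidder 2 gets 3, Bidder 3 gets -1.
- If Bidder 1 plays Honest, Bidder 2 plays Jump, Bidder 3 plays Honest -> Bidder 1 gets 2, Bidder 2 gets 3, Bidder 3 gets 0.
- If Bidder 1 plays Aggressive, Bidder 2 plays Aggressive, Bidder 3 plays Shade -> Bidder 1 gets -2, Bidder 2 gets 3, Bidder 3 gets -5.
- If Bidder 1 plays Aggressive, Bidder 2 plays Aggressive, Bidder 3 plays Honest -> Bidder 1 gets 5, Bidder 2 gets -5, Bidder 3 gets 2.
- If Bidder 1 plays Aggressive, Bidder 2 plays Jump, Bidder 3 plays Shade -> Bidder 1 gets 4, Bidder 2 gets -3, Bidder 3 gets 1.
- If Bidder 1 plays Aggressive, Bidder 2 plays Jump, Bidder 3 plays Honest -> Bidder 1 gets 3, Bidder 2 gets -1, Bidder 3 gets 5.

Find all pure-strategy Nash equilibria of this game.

Pure NE: (Aggressive, Jump, Honest)

Mark each player's best response to every combination of opponents' strategies; a profile where every player is best-responding is a pure Nash equilibrium.
Bidder 1 against (Aggressive, Shade): payoffs -5, 1, -2 → best response Honest.
Bidder 1 against (Aggressive, Honest): payoffs 1, -4, 5 → best response Aggressive.
Bidder 1 against (Jump, Shade): payoffs 1, -5, 4 → best response Aggressive.
Bidder 1 against (Jump, Honest): payoffs 0, 2, 3 → best response Aggressive.
Bidder 2 against (Shade, Shade): payoffs -2, -5 → best response Aggressive.
Bidder 2 against (Shade, Honest): payoffs 1, -1 → best response Aggressive.
Bidder 2 against (Honest, Shade): payoffs 2, 3 → best response Jump.
Bidder 2 against (Honest, Honest): payoffs 4, 3 → best response Aggressive.
Bidder 2 against (Aggressive, Shade): payoffs 3, -3 → best response Aggressive.
Bidder 2 against (Aggressive, Honest): payoffs -5, -1 → best response Jump.
Bidder 3 against (Shade, Aggressive): payoffs -4, 4 → best response Honest.
Bidder 3 against (Shade, Jump): payoffs 0, -5 → best response Shade.
Bidder 3 against (Honest, Aggressive): payoffs 1, 3 → best response Honest.
Bidder 3 against (Honest, Jump): payoffs -1, 0 → best response Honest.
Bidder 3 against (Aggressive, Aggressive): payoffs -5, 2 → best response Honest.
Bidder 3 against (Aggressive, Jump): payoffs 1, 5 → best response Honest.
Mutual best responses: (Aggressive, Jump, Honest).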